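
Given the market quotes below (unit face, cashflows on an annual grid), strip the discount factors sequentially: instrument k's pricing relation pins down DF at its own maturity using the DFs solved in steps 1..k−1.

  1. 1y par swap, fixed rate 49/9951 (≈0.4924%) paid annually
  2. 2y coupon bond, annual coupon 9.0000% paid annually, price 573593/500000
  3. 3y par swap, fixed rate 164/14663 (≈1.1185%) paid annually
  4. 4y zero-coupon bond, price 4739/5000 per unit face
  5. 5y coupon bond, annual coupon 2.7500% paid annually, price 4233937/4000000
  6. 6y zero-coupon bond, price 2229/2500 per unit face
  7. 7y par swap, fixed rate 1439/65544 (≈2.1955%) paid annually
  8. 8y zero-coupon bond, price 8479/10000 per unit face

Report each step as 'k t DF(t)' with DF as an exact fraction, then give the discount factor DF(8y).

1 1 9951/10000
2 2 9703/10000
3 3 1209/1250
4 4 4739/5000
5 5 9263/10000
6 6 2229/2500
7 7 8561/10000
8 8 8479/10000
DF(8y) = 8479/10000 ≈ 0.847900

step 1 [1y] swap r/1=49/9951: DF=(1 − 49/9951·(0))/(1+49/9951) = 9951/10000 ≈ 0.995100
step 2 [2y] bond c/1=9/100: DF=(573593/500000 − 9/100·(0.995100))/(1+9/100) = 9703/10000 ≈ 0.970300
step 3 [3y] swap r/1=164/14663: DF=(1 − 164/14663·(0.995100+0.970300))/(1+164/14663) = 1209/1250 ≈ 0.967200
step 4 [4y] zero: DF = P = 4739/5000 ≈ 0.947800
step 5 [5y] bond c/1=11/400: DF=(4233937/4000000 − 11/400·(0.995100+0.970300+0.967200+0.947800))/(1+11/400) = 9263/10000 ≈ 0.926300
step 6 [6y] zero: DF = P = 2229/2500 ≈ 0.891600
step 7 [7y] swap r/1=1439/65544: DF=(1 − 1439/65544·(0.995100+0.970300+0.967200+0.947800+0.926300+0.891600))/(1+1439/65544) = 8561/10000 ≈ 0.856100
step 8 [8y] zero: DF = P = 8479/10000 ≈ 0.847900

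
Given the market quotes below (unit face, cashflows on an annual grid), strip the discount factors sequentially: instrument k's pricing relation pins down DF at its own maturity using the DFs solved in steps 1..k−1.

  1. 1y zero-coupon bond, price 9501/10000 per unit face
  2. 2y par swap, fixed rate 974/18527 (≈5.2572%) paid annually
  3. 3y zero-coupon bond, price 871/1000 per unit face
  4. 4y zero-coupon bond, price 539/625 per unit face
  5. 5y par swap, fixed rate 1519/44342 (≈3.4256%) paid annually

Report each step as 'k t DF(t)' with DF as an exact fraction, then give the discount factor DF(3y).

1 1 9501/10000
2 2 4513/5000
3 3 871/1000
4 4 539/625
5 5 8481/10000
DF(3y) = 871/1000 ≈ 0.871000

step 1 [1y] zero: DF = P = 9501/10000 ≈ 0.950100
step 2 [2y] swap r/1=974/18527: DF=(1 − 974/18527·(0.950100))/(1+974/18527) = 4513/5000 ≈ 0.902600
step 3 [3y] zero: DF = P = 871/1000 ≈ 0.871000
step 4 [4y] zero: DF = P = 539/625 ≈ 0.862400
step 5 [5y] swap r/1=1519/44342: DF=(1 − 1519/44342·(0.950100+0.902600+0.871000+0.862400))/(1+1519/44342) = 8481/10000 ≈ 0.848100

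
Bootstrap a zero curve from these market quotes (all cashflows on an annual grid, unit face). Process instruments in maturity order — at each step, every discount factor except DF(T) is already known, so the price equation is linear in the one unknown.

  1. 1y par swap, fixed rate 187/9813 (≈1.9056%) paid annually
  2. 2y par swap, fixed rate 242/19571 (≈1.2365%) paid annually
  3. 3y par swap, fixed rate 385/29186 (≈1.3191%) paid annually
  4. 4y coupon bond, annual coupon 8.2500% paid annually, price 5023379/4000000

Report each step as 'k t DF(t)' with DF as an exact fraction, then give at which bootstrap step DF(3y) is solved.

1 1 9813/10000
2 2 4879/5000
3 3 1923/2000
4 4 9377/10000
DF(3y) is solved at step 3

step 1 [1y] swap r/1=187/9813: DF=(1 − 187/9813·(0))/(1+187/9813) = 9813/10000 ≈ 0.981300
step 2 [2y] swap r/1=242/19571: DF=(1 − 242/19571·(0.981300))/(1+242/19571) = 4879/5000 ≈ 0.975800
step 3 [3y] swap r/1=385/29186: DF=(1 − 385/29186·(0.981300+0.975800))/(1+385/29186) = 1923/2000 ≈ 0.961500
step 4 [4y] bond c/1=33/400: DF=(5023379/4000000 − 33/400·(0.981300+0.975800+0.961500))/(1+33/400) = 9377/10000 ≈ 0.937700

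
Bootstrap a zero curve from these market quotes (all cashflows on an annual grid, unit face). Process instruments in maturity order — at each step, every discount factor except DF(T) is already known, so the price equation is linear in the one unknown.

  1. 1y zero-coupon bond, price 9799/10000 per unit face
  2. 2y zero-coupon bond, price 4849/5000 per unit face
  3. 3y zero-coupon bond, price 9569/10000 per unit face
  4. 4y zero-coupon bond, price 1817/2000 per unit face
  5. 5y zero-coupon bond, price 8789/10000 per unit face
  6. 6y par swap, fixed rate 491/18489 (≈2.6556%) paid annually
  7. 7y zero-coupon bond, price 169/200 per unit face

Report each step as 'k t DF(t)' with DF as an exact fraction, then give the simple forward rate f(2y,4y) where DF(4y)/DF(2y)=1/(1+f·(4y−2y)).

1 1 9799/10000
2 2 4849/5000
3 3 9569/10000
4 4 1817/2000
5 5 8789/10000
6 6 8527/10000
7 7 169/200
f(2y,4y) = ((4849/5000)/(1817/2000) − 1)/(2) = 613/18170 ≈ 3.3737%

step 1 [1y] zero: DF = P = 9799/10000 ≈ 0.979900
step 2 [2y] zero: DF = P = 4849/5000 ≈ 0.969800
step 3 [3y] zero: DF = P = 9569/10000 ≈ 0.956900
step 4 [4y] zero: DF = P = 1817/2000 ≈ 0.908500
step 5 [5y] zero: DF = P = 8789/10000 ≈ 0.878900
step 6 [6y] swap r/1=491/18489: DF=(1 − 491/18489·(0.979900+0.969800+0.956900+0.908500+0.878900))/(1+491/18489) = 8527/10000 ≈ 0.852700
step 7 [7y] zero: DF = P = 169/200 ≈ 0.845000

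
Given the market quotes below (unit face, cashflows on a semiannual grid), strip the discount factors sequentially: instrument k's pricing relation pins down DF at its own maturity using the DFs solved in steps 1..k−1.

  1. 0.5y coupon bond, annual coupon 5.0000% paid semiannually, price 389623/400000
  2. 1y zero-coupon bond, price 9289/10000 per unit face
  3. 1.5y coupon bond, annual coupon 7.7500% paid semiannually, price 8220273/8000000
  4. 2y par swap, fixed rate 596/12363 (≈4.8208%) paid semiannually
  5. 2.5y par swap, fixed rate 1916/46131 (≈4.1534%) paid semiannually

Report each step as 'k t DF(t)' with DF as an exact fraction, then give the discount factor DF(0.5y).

1 1/2 9503/10000
2 1 9289/10000
3 3/2 9191/10000
4 2 4553/5000
5 5/2 4521/5000
DF(0.5y) = 9503/10000 ≈ 0.950300

step 1 [0.5y] bond c/2=1/40: DF=(389623/400000 − 1/40·(0))/(1+1/40) = 9503/10000 ≈ 0.950300
step 2 [1y] zero: DF = P = 9289/10000 ≈ 0.928900
step 3 [1.5y] bond c/2=31/800: DF=(8220273/8000000 − 31/800·(0.950300+0.928900))/(1+31/800) = 9191/10000 ≈ 0.919100
step 4 [2y] swap r/2=298/12363: DF=(1 − 298/12363·(0.950300+0.928900+0.919100))/(1+298/12363) = 4553/5000 ≈ 0.910600
step 5 [2.5y] swap r/2=958/46131: DF=(1 − 958/46131·(0.950300+0.928900+0.919100+0.910600))/(1+958/46131) = 4521/5000 ≈ 0.904200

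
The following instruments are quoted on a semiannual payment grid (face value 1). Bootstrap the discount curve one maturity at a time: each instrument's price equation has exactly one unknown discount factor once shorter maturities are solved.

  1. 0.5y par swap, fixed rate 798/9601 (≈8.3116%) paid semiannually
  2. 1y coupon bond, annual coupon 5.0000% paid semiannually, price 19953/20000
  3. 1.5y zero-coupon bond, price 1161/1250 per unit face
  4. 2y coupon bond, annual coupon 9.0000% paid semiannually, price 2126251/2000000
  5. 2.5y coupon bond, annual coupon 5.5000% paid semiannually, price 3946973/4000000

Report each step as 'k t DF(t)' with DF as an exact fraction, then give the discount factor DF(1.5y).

step 1 [0.5y] swap r/2=399/9601: DF=(1 − 399/9601·(0))/(1+399/9601) = 9601/10000 ≈ 0.960100
step 2 [1y] bond c/2=1/40: DF=(19953/20000 − 1/40·(0.960100))/(1+1/40) = 9499/10000 ≈ 0.949900
step 3 [1.5y] zero: DF = P = 1161/1250 ≈ 0.928800
step 4 [2y] bond c/2=9/200: DF=(2126251/2000000 − 9/200·(0.960100+0.949900+0.928800))/(1+9/200) = 8951/10000 ≈ 0.895100
step 5 [2.5y] bond c/2=11/400: DF=(3946973/4000000 − 11/400·(0.960100+0.949900+0.928800+0.895100))/(1+11/400) = 2151/2500 ≈ 0.860400

1 1/2 9601/10000
2 1 9499/10000
3 3/2 1161/1250
4 2 8951/10000
5 5/2 2151/2500
DF(1.5y) = 1161/1250 ≈ 0.928800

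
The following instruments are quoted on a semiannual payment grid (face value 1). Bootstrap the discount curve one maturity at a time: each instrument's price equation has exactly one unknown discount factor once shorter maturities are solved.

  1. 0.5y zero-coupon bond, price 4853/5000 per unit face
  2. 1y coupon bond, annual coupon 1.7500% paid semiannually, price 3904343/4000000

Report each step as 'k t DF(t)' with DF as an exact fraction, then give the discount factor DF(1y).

1 1/2 4853/5000
2 1 1199/1250
DF(1y) = 1199/1250 ≈ 0.959200

step 1 [0.5y] zero: DF = P = 4853/5000 ≈ 0.970600
step 2 [1y] bond c/2=7/800: DF=(3904343/4000000 − 7/800·(0.970600))/(1+7/800) = 1199/1250 ≈ 0.959200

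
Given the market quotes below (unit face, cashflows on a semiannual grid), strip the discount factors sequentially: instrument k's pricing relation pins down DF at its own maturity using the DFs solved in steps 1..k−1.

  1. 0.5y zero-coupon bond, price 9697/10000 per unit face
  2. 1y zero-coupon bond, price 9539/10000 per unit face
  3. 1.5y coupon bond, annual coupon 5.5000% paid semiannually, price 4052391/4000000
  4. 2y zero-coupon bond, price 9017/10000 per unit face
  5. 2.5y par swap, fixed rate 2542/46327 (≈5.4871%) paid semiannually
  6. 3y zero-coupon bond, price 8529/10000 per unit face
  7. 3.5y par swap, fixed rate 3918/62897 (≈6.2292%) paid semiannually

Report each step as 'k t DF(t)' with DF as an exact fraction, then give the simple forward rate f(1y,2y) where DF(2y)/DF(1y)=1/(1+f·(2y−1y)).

step 1 [0.5y] zero: DF = P = 9697/10000 ≈ 0.969700
step 2 [1y] zero: DF = P = 9539/10000 ≈ 0.953900
step 3 [1.5y] bond c/2=11/400: DF=(4052391/4000000 − 11/400·(0.969700+0.953900))/(1+11/400) = 1869/2000 ≈ 0.934500
step 4 [2y] zero: DF = P = 9017/10000 ≈ 0.901700
step 5 [2.5y] swap r/2=1271/46327: DF=(1 − 1271/46327·(0.969700+0.953900+0.934500+0.901700))/(1+1271/46327) = 8729/10000 ≈ 0.872900
step 6 [3y] zero: DF = P = 8529/10000 ≈ 0.852900
step 7 [3.5y] swap r/2=1959/62897: DF=(1 − 1959/62897·(0.969700+0.953900+0.934500+0.901700+0.872900+0.852900))/(1+1959/62897) = 8041/10000 ≈ 0.804100

1 1/2 9697/10000
2 1 9539/10000
3 3/2 1869/2000
4 2 9017/10000
5 5/2 8729/10000
6 3 8529/10000
7 7/2 8041/10000
f(1y,2y) = ((9539/10000)/(9017/10000) − 1)/(1) = 522/9017 ≈ 5.7891%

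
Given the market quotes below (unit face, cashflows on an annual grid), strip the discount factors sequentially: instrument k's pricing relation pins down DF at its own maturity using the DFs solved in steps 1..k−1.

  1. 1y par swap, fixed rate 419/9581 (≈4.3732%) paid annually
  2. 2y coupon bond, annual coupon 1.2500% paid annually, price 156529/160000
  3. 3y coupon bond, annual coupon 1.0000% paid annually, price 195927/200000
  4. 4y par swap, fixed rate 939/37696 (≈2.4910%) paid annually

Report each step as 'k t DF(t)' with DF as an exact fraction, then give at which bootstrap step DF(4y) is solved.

1 1 9581/10000
2 2 1193/1250
3 3 951/1000
4 4 9061/10000
DF(4y) is solved at step 4

step 1 [1y] swap r/1=419/9581: DF=(1 − 419/9581·(0))/(1+419/9581) = 9581/10000 ≈ 0.958100
step 2 [2y] bond c/1=1/80: DF=(156529/160000 − 1/80·(0.958100))/(1+1/80) = 1193/1250 ≈ 0.954400
step 3 [3y] bond c/1=1/100: DF=(195927/200000 − 1/100·(0.958100+0.954400))/(1+1/100) = 951/1000 ≈ 0.951000
step 4 [4y] swap r/1=939/37696: DF=(1 − 939/37696·(0.958100+0.954400+0.951000))/(1+939/37696) = 9061/10000 ≈ 0.906100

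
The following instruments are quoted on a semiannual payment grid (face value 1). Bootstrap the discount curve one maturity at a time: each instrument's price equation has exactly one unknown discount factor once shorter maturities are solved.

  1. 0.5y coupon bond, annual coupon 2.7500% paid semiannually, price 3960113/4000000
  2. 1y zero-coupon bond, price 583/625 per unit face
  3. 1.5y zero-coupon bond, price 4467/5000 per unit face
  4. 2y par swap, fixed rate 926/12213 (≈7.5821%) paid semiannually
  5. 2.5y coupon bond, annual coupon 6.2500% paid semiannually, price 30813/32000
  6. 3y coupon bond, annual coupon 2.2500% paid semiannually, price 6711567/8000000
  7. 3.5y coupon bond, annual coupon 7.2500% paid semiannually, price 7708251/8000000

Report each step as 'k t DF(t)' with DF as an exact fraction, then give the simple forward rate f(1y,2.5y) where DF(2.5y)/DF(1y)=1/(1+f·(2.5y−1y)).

step 1 [0.5y] bond c/2=11/800: DF=(3960113/4000000 − 11/800·(0))/(1+11/800) = 4883/5000 ≈ 0.976600
step 2 [1y] zero: DF = P = 583/625 ≈ 0.932800
step 3 [1.5y] zero: DF = P = 4467/5000 ≈ 0.893400
step 4 [2y] swap r/2=463/12213: DF=(1 − 463/12213·(0.976600+0.932800+0.893400))/(1+463/12213) = 8611/10000 ≈ 0.861100
step 5 [2.5y] bond c/2=1/32: DF=(30813/32000 − 1/32·(0.976600+0.932800+0.893400+0.861100))/(1+1/32) = 8227/10000 ≈ 0.822700
step 6 [3y] bond c/2=9/800: DF=(6711567/8000000 − 9/800·(0.976600+0.932800+0.893400+0.861100+0.822700))/(1+9/800) = 7797/10000 ≈ 0.779700
step 7 [3.5y] bond c/2=29/800: DF=(7708251/8000000 − 29/800·(0.976600+0.932800+0.893400+0.861100+0.822700+0.779700))/(1+29/800) = 466/625 ≈ 0.745600

1 1/2 4883/5000
2 1 583/625
3 3/2 4467/5000
4 2 8611/10000
5 5/2 8227/10000
6 3 7797/10000
7 7/2 466/625
f(1y,2.5y) = ((583/625)/(8227/10000) − 1)/(3/2) = 734/8227 ≈ 8.9218%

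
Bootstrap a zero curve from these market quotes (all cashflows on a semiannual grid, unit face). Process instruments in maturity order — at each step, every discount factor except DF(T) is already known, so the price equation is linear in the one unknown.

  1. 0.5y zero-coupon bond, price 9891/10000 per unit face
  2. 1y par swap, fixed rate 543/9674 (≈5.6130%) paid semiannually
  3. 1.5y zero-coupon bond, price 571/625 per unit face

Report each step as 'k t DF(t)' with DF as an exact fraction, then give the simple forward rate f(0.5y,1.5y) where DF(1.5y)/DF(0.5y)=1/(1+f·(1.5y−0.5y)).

step 1 [0.5y] zero: DF = P = 9891/10000 ≈ 0.989100
step 2 [1y] swap r/2=543/19348: DF=(1 − 543/19348·(0.989100))/(1+543/19348) = 9457/10000 ≈ 0.945700
step 3 [1.5y] zero: DF = P = 571/625 ≈ 0.913600

1 1/2 9891/10000
2 1 9457/10000
3 3/2 571/625
f(0.5y,1.5y) = ((9891/10000)/(571/625) − 1)/(1) = 755/9136 ≈ 8.2640%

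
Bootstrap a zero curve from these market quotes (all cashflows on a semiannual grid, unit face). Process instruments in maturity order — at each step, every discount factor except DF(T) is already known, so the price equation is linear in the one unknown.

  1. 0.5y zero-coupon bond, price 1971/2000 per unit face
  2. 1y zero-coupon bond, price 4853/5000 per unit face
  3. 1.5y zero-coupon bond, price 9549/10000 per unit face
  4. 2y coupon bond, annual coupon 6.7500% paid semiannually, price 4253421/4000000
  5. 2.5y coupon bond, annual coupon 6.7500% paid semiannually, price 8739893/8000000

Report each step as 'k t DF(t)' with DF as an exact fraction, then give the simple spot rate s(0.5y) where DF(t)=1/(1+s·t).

1 1/2 1971/2000
2 1 4853/5000
3 3/2 9549/10000
4 2 1167/1250
5 5/2 9313/10000
s(0.5y) = (1/(1971/2000) − 1)/(1/2) = 58/1971 ≈ 2.9427%

step 1 [0.5y] zero: DF = P = 1971/2000 ≈ 0.985500
step 2 [1y] zero: DF = P = 4853/5000 ≈ 0.970600
step 3 [1.5y] zero: DF = P = 9549/10000 ≈ 0.954900
step 4 [2y] bond c/2=27/800: DF=(4253421/4000000 − 27/800·(0.985500+0.970600+0.954900))/(1+27/800) = 1167/1250 ≈ 0.933600
step 5 [2.5y] bond c/2=27/800: DF=(8739893/8000000 − 27/800·(0.985500+0.970600+0.954900+0.933600))/(1+27/800) = 9313/10000 ≈ 0.931300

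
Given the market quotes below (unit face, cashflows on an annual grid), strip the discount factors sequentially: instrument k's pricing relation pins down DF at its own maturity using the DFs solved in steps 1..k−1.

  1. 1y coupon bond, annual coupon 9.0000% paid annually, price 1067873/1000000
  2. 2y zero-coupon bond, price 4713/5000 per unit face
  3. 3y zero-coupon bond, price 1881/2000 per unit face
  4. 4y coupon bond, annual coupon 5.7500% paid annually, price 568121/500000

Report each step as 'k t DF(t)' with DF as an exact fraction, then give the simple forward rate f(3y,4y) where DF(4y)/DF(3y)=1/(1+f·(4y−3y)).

step 1 [1y] bond c/1=9/100: DF=(1067873/1000000 − 9/100·(0))/(1+9/100) = 9797/10000 ≈ 0.979700
step 2 [2y] zero: DF = P = 4713/5000 ≈ 0.942600
step 3 [3y] zero: DF = P = 1881/2000 ≈ 0.940500
step 4 [4y] bond c/1=23/400: DF=(568121/500000 − 23/400·(0.979700+0.942600+0.940500))/(1+23/400) = 2297/2500 ≈ 0.918800

1 1 9797/10000
2 2 4713/5000
3 3 1881/2000
4 4 2297/2500
f(3y,4y) = ((1881/2000)/(2297/2500) − 1)/(1) = 217/9188 ≈ 2.3618%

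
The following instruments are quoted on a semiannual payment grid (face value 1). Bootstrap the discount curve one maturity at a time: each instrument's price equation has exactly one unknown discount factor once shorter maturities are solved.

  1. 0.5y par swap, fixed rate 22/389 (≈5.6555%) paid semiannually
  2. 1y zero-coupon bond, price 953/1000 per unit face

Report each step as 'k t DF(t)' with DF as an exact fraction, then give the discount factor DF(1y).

1 1/2 389/400
2 1 953/1000
DF(1y) = 953/1000 ≈ 0.953000

step 1 [0.5y] swap r/2=11/389: DF=(1 − 11/389·(0))/(1+11/389) = 389/400 ≈ 0.972500
step 2 [1y] zero: DF = P = 953/1000 ≈ 0.953000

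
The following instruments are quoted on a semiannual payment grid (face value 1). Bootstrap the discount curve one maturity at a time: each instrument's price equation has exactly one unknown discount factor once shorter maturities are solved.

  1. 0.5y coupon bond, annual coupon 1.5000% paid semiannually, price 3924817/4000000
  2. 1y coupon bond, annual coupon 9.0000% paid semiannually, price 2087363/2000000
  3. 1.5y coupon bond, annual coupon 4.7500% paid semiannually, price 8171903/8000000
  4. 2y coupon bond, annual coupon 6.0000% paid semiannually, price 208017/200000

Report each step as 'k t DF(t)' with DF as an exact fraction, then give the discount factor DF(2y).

1 1/2 9739/10000
2 1 598/625
3 3/2 953/1000
4 2 4629/5000
DF(2y) = 4629/5000 ≈ 0.925800

step 1 [0.5y] bond c/2=3/400: DF=(3924817/4000000 − 3/400·(0))/(1+3/400) = 9739/10000 ≈ 0.973900
step 2 [1y] bond c/2=9/200: DF=(2087363/2000000 − 9/200·(0.973900))/(1+9/200) = 598/625 ≈ 0.956800
step 3 [1.5y] bond c/2=19/800: DF=(8171903/8000000 − 19/800·(0.973900+0.956800))/(1+19/800) = 953/1000 ≈ 0.953000
step 4 [2y] bond c/2=3/100: DF=(208017/200000 − 3/100·(0.973900+0.956800+0.953000))/(1+3/100) = 4629/5000 ≈ 0.925800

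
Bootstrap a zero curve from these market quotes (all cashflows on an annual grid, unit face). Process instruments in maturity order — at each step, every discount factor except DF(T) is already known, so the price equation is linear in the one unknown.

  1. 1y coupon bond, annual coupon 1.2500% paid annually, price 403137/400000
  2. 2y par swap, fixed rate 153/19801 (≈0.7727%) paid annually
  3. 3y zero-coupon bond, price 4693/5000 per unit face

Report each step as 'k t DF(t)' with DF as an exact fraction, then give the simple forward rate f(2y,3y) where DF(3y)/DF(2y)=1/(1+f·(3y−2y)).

1 1 4977/5000
2 2 9847/10000
3 3 4693/5000
f(2y,3y) = ((9847/10000)/(4693/5000) − 1)/(1) = 461/9386 ≈ 4.9116%

step 1 [1y] bond c/1=1/80: DF=(403137/400000 − 1/80·(0))/(1+1/80) = 4977/5000 ≈ 0.995400
step 2 [2y] swap r/1=153/19801: DF=(1 − 153/19801·(0.995400))/(1+153/19801) = 9847/10000 ≈ 0.984700
step 3 [3y] zero: DF = P = 4693/5000 ≈ 0.938600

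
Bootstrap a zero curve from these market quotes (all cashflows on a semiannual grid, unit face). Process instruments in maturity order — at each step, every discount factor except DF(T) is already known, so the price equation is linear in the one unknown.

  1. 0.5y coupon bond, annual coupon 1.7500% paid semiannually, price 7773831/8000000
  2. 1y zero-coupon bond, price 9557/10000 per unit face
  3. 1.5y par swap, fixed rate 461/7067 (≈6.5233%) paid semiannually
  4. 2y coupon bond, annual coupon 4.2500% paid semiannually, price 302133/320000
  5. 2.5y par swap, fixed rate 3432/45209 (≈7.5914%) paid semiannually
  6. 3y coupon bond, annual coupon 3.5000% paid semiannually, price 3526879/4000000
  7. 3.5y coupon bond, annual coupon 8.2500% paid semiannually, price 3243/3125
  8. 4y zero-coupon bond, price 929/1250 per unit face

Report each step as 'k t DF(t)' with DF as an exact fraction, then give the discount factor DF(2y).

1 1/2 9633/10000
2 1 9557/10000
3 3/2 4539/5000
4 2 8657/10000
5 5/2 2071/2500
6 3 493/625
7 7/2 7863/10000
8 4 929/1250
DF(2y) = 8657/10000 ≈ 0.865700

step 1 [0.5y] bond c/2=7/800: DF=(7773831/8000000 − 7/800·(0))/(1+7/800) = 9633/10000 ≈ 0.963300
step 2 [1y] zero: DF = P = 9557/10000 ≈ 0.955700
step 3 [1.5y] swap r/2=461/14134: DF=(1 − 461/14134·(0.963300+0.955700))/(1+461/14134) = 4539/5000 ≈ 0.907800
step 4 [2y] bond c/2=17/800: DF=(302133/320000 − 17/800·(0.963300+0.955700+0.907800))/(1+17/800) = 8657/10000 ≈ 0.865700
step 5 [2.5y] swap r/2=1716/45209: DF=(1 − 1716/45209·(0.963300+0.955700+0.907800+0.865700))/(1+1716/45209) = 2071/2500 ≈ 0.828400
step 6 [3y] bond c/2=7/400: DF=(3526879/4000000 − 7/400·(0.963300+0.955700+0.907800+0.865700+0.828400))/(1+7/400) = 493/625 ≈ 0.788800
step 7 [3.5y] bond c/2=33/800: DF=(3243/3125 − 33/800·(0.963300+0.955700+0.907800+0.865700+0.828400+0.788800))/(1+33/800) = 7863/10000 ≈ 0.786300
step 8 [4y] zero: DF = P = 929/1250 ≈ 0.743200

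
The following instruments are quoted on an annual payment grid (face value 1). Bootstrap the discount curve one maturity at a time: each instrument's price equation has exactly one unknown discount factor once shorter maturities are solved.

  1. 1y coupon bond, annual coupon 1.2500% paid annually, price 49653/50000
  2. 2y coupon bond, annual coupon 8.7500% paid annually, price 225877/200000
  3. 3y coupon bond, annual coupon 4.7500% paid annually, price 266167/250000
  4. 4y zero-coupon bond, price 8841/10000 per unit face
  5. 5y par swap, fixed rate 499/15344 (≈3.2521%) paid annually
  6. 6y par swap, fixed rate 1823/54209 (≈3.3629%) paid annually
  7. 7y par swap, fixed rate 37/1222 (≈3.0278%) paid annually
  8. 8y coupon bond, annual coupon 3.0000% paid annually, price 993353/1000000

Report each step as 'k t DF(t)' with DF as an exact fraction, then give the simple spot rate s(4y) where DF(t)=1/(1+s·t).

step 1 [1y] bond c/1=1/80: DF=(49653/50000 − 1/80·(0))/(1+1/80) = 613/625 ≈ 0.980800
step 2 [2y] bond c/1=7/80: DF=(225877/200000 − 7/80·(0.980800))/(1+7/80) = 2399/2500 ≈ 0.959600
step 3 [3y] bond c/1=19/400: DF=(266167/250000 − 19/400·(0.980800+0.959600))/(1+19/400) = 2321/2500 ≈ 0.928400
step 4 [4y] zero: DF = P = 8841/10000 ≈ 0.884100
step 5 [5y] swap r/1=499/15344: DF=(1 − 499/15344·(0.980800+0.959600+0.928400+0.884100))/(1+499/15344) = 8503/10000 ≈ 0.850300
step 6 [6y] swap r/1=1823/54209: DF=(1 − 1823/54209·(0.980800+0.959600+0.928400+0.884100+0.850300))/(1+1823/54209) = 8177/10000 ≈ 0.817700
step 7 [7y] swap r/1=37/1222: DF=(1 − 37/1222·(0.980800+0.959600+0.928400+0.884100+0.850300+0.817700))/(1+37/1222) = 8113/10000 ≈ 0.811300
step 8 [8y] bond c/1=3/100: DF=(993353/1000000 − 3/100·(0.980800+0.959600+0.928400+0.884100+0.850300+0.817700+0.811300))/(1+3/100) = 7829/10000 ≈ 0.782900

1 1 613/625
2 2 2399/2500
3 3 2321/2500
4 4 8841/10000
5 5 8503/10000
6 6 8177/10000
7 7 8113/10000
8 8 7829/10000
s(4y) = (1/(8841/10000) − 1)/(4) = 1159/35364 ≈ 3.2773%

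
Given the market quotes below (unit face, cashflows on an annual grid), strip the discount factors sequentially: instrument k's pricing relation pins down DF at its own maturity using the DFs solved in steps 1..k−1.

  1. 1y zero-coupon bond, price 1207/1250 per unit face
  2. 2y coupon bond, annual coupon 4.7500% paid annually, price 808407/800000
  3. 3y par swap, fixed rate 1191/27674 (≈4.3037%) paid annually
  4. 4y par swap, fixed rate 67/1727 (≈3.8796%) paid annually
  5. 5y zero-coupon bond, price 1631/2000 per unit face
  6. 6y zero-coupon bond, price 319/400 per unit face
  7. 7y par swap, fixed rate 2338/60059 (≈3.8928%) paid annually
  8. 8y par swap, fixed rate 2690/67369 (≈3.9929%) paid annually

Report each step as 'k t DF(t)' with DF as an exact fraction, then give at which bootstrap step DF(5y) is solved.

1 1 1207/1250
2 2 9209/10000
3 3 8809/10000
4 4 8593/10000
5 5 1631/2000
6 6 319/400
7 7 3831/5000
8 8 731/1000
DF(5y) is solved at step 5

step 1 [1y] zero: DF = P = 1207/1250 ≈ 0.965600
step 2 [2y] bond c/1=19/400: DF=(808407/800000 − 19/400·(0.965600))/(1+19/400) = 9209/10000 ≈ 0.920900
step 3 [3y] swap r/1=1191/27674: DF=(1 − 1191/27674·(0.965600+0.920900))/(1+1191/27674) = 8809/10000 ≈ 0.880900
step 4 [4y] swap r/1=67/1727: DF=(1 − 67/1727·(0.965600+0.920900+0.880900))/(1+67/1727) = 8593/10000 ≈ 0.859300
step 5 [5y] zero: DF = P = 1631/2000 ≈ 0.815500
step 6 [6y] zero: DF = P = 319/400 ≈ 0.797500
step 7 [7y] swap r/1=2338/60059: DF=(1 − 2338/60059·(0.965600+0.920900+0.880900+0.859300+0.815500+0.797500))/(1+2338/60059) = 3831/5000 ≈ 0.766200
step 8 [8y] swap r/1=2690/67369: DF=(1 − 2690/67369·(0.965600+0.920900+0.880900+0.859300+0.815500+0.797500+0.766200))/(1+2690/67369) = 731/1000 ≈ 0.731000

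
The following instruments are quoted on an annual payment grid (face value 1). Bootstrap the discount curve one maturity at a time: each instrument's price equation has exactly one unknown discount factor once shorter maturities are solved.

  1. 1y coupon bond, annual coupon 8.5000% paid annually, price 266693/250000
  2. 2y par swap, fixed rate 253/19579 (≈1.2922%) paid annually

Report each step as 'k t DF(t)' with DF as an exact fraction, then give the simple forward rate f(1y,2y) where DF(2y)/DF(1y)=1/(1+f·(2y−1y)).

step 1 [1y] bond c/1=17/200: DF=(266693/250000 − 17/200·(0))/(1+17/200) = 1229/1250 ≈ 0.983200
step 2 [2y] swap r/1=253/19579: DF=(1 − 253/19579·(0.983200))/(1+253/19579) = 9747/10000 ≈ 0.974700

1 1 1229/1250
2 2 9747/10000
f(1y,2y) = ((1229/1250)/(9747/10000) − 1)/(1) = 85/9747 ≈ 0.8721%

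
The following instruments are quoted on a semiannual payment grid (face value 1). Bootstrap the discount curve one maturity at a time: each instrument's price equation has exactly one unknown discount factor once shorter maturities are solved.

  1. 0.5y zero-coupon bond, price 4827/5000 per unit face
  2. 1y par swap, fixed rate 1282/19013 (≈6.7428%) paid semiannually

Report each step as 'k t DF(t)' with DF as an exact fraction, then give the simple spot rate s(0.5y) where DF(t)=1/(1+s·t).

1 1/2 4827/5000
2 1 9359/10000
s(0.5y) = (1/(4827/5000) − 1)/(1/2) = 346/4827 ≈ 7.1680%

step 1 [0.5y] zero: DF = P = 4827/5000 ≈ 0.965400
step 2 [1y] swap r/2=641/19013: DF=(1 − 641/19013·(0.965400))/(1+641/19013) = 9359/10000 ≈ 0.935900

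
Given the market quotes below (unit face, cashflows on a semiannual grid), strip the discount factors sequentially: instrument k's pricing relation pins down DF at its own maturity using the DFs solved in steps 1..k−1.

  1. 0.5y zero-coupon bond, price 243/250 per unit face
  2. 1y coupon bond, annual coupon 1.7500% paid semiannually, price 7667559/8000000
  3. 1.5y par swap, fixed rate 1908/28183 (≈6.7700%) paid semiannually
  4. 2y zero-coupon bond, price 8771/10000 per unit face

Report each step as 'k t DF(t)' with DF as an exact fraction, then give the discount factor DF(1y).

step 1 [0.5y] zero: DF = P = 243/250 ≈ 0.972000
step 2 [1y] bond c/2=7/800: DF=(7667559/8000000 − 7/800·(0.972000))/(1+7/800) = 9417/10000 ≈ 0.941700
step 3 [1.5y] swap r/2=954/28183: DF=(1 − 954/28183·(0.972000+0.941700))/(1+954/28183) = 4523/5000 ≈ 0.904600
step 4 [2y] zero: DF = P = 8771/10000 ≈ 0.877100

1 1/2 243/250
2 1 9417/10000
3 3/2 4523/5000
4 2 8771/10000
DF(1y) = 9417/10000 ≈ 0.941700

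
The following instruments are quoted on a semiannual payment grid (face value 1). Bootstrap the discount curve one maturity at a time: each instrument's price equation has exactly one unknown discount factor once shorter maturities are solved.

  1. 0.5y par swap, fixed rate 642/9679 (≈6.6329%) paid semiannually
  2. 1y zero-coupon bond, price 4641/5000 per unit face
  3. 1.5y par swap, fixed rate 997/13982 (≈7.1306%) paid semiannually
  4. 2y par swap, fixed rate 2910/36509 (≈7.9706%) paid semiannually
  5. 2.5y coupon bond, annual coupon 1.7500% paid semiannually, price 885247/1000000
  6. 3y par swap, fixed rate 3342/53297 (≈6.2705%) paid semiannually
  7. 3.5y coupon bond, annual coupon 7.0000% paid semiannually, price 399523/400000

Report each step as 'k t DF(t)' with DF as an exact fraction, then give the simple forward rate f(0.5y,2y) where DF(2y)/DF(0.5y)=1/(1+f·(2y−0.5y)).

1 1/2 9679/10000
2 1 4641/5000
3 3/2 9003/10000
4 2 1709/2000
5 5/2 8459/10000
6 3 8329/10000
7 7/2 981/1250
f(0.5y,2y) = ((9679/10000)/(1709/2000) − 1)/(3/2) = 756/8545 ≈ 8.8473%

step 1 [0.5y] swap r/2=321/9679: DF=(1 − 321/9679·(0))/(1+321/9679) = 9679/10000 ≈ 0.967900
step 2 [1y] zero: DF = P = 4641/5000 ≈ 0.928200
step 3 [1.5y] swap r/2=997/27964: DF=(1 − 997/27964·(0.967900+0.928200))/(1+997/27964) = 9003/10000 ≈ 0.900300
step 4 [2y] swap r/2=1455/36509: DF=(1 − 1455/36509·(0.967900+0.928200+0.900300))/(1+1455/36509) = 1709/2000 ≈ 0.854500
step 5 [2.5y] bond c/2=7/800: DF=(885247/1000000 − 7/800·(0.967900+0.928200+0.900300+0.854500))/(1+7/800) = 8459/10000 ≈ 0.845900
step 6 [3y] swap r/2=1671/53297: DF=(1 − 1671/53297·(0.967900+0.928200+0.900300+0.854500+0.845900))/(1+1671/53297) = 8329/10000 ≈ 0.832900
step 7 [3.5y] bond c/2=7/200: DF=(399523/400000 − 7/200·(0.967900+0.928200+0.900300+0.854500+0.845900+0.832900))/(1+7/200) = 981/1250 ≈ 0.784800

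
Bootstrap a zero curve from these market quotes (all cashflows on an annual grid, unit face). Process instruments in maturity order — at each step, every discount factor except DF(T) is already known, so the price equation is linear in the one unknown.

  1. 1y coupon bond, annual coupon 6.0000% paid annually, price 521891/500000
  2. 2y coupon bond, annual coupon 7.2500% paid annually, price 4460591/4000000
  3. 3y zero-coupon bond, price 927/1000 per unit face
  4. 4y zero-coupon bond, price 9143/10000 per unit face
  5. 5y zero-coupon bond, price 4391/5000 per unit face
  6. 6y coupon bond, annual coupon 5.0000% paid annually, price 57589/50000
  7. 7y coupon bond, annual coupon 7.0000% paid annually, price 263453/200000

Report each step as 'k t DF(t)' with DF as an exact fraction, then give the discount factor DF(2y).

step 1 [1y] bond c/1=3/50: DF=(521891/500000 − 3/50·(0))/(1+3/50) = 9847/10000 ≈ 0.984700
step 2 [2y] bond c/1=29/400: DF=(4460591/4000000 − 29/400·(0.984700))/(1+29/400) = 2433/2500 ≈ 0.973200
step 3 [3y] zero: DF = P = 927/1000 ≈ 0.927000
step 4 [4y] zero: DF = P = 9143/10000 ≈ 0.914300
step 5 [5y] zero: DF = P = 4391/5000 ≈ 0.878200
step 6 [6y] bond c/1=1/20: DF=(57589/50000 − 1/20·(0.984700+0.973200+0.927000+0.914300+0.878200))/(1+1/20) = 4371/5000 ≈ 0.874200
step 7 [7y] bond c/1=7/100: DF=(263453/200000 − 7/100·(0.984700+0.973200+0.927000+0.914300+0.878200+0.874200))/(1+7/100) = 8679/10000 ≈ 0.867900

1 1 9847/10000
2 2 2433/2500
3 3 927/1000
4 4 9143/10000
5 5 4391/5000
6 6 4371/5000
7 7 8679/10000
DF(2y) = 2433/2500 ≈ 0.973200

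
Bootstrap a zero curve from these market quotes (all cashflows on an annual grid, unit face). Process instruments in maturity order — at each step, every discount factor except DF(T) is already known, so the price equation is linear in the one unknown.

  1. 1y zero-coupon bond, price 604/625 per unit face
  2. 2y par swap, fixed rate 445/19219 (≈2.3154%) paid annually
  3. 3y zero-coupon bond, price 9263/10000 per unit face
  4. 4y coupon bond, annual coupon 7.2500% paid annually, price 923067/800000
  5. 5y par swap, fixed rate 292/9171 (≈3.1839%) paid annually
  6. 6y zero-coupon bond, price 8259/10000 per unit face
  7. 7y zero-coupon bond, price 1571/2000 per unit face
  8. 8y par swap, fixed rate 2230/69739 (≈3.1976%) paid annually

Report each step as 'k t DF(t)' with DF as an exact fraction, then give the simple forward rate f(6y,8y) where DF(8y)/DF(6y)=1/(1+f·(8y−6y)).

1 1 604/625
2 2 1911/2000
3 3 9263/10000
4 4 8833/10000
5 5 427/500
6 6 8259/10000
7 7 1571/2000
8 8 777/1000
f(6y,8y) = ((8259/10000)/(777/1000) − 1)/(2) = 163/5180 ≈ 3.1467%

step 1 [1y] zero: DF = P = 604/625 ≈ 0.966400
step 2 [2y] swap r/1=445/19219: DF=(1 − 445/19219·(0.966400))/(1+445/19219) = 1911/2000 ≈ 0.955500
step 3 [3y] zero: DF = P = 9263/10000 ≈ 0.926300
step 4 [4y] bond c/1=29/400: DF=(923067/800000 − 29/400·(0.966400+0.955500+0.926300))/(1+29/400) = 8833/10000 ≈ 0.883300
step 5 [5y] swap r/1=292/9171: DF=(1 − 292/9171·(0.966400+0.955500+0.926300+0.883300))/(1+292/9171) = 427/500 ≈ 0.854000
step 6 [6y] zero: DF = P = 8259/10000 ≈ 0.825900
step 7 [7y] zero: DF = P = 1571/2000 ≈ 0.785500
step 8 [8y] swap r/1=2230/69739: DF=(1 − 2230/69739·(0.966400+0.955500+0.926300+0.883300+0.854000+0.825900+0.785500))/(1+2230/69739) = 777/1000 ≈ 0.777000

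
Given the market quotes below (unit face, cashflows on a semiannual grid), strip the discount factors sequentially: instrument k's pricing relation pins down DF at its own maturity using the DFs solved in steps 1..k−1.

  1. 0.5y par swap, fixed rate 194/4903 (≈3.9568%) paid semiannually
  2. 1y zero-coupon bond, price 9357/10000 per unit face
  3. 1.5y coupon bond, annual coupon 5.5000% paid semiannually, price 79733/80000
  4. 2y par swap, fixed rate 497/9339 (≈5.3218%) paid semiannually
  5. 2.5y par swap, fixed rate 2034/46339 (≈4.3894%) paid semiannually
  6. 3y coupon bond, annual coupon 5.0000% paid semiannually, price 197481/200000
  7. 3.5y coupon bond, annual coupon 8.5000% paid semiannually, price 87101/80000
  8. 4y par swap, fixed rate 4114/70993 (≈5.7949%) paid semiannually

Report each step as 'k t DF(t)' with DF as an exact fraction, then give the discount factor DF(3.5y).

1 1/2 4903/5000
2 1 9357/10000
3 3/2 9187/10000
4 2 4503/5000
5 5/2 8983/10000
6 3 8503/10000
7 7/2 513/625
8 4 7943/10000
DF(3.5y) = 513/625 ≈ 0.820800

step 1 [0.5y] swap r/2=97/4903: DF=(1 − 97/4903·(0))/(1+97/4903) = 4903/5000 ≈ 0.980600
step 2 [1y] zero: DF = P = 9357/10000 ≈ 0.935700
step 3 [1.5y] bond c/2=11/400: DF=(79733/80000 − 11/400·(0.980600+0.935700))/(1+11/400) = 9187/10000 ≈ 0.918700
step 4 [2y] swap r/2=497/18678: DF=(1 − 497/18678·(0.980600+0.935700+0.918700))/(1+497/18678) = 4503/5000 ≈ 0.900600
step 5 [2.5y] swap r/2=1017/46339: DF=(1 − 1017/46339·(0.980600+0.935700+0.918700+0.900600))/(1+1017/46339) = 8983/10000 ≈ 0.898300
step 6 [3y] bond c/2=1/40: DF=(197481/200000 − 1/40·(0.980600+0.935700+0.918700+0.900600+0.898300))/(1+1/40) = 8503/10000 ≈ 0.850300
step 7 [3.5y] bond c/2=17/400: DF=(87101/80000 − 17/400·(0.980600+0.935700+0.918700+0.900600+0.898300+0.850300))/(1+17/400) = 513/625 ≈ 0.820800
step 8 [4y] swap r/2=2057/70993: DF=(1 − 2057/70993·(0.980600+0.935700+0.918700+0.900600+0.898300+0.850300+0.820800))/(1+2057/70993) = 7943/10000 ≈ 0.794300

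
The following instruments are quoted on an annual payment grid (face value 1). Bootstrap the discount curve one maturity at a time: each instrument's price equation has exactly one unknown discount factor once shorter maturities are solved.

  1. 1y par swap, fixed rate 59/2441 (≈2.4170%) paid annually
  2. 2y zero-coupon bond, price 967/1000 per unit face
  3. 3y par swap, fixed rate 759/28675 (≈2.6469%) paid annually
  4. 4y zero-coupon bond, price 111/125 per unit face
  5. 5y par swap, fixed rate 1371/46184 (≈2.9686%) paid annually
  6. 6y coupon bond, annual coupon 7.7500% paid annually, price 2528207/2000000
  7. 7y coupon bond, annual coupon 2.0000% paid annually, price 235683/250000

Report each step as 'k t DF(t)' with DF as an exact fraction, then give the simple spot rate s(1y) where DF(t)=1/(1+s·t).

step 1 [1y] swap r/1=59/2441: DF=(1 − 59/2441·(0))/(1+59/2441) = 2441/2500 ≈ 0.976400
step 2 [2y] zero: DF = P = 967/1000 ≈ 0.967000
step 3 [3y] swap r/1=759/28675: DF=(1 − 759/28675·(0.976400+0.967000))/(1+759/28675) = 9241/10000 ≈ 0.924100
step 4 [4y] zero: DF = P = 111/125 ≈ 0.888000
step 5 [5y] swap r/1=1371/46184: DF=(1 − 1371/46184·(0.976400+0.967000+0.924100+0.888000))/(1+1371/46184) = 8629/10000 ≈ 0.862900
step 6 [6y] bond c/1=31/400: DF=(2528207/2000000 − 31/400·(0.976400+0.967000+0.924100+0.888000+0.862900))/(1+31/400) = 841/1000 ≈ 0.841000
step 7 [7y] bond c/1=1/50: DF=(235683/250000 − 1/50·(0.976400+0.967000+0.924100+0.888000+0.862900+0.841000))/(1+1/50) = 2043/2500 ≈ 0.817200

1 1 2441/2500
2 2 967/1000
3 3 9241/10000
4 4 111/125
5 5 8629/10000
6 6 841/1000
7 7 2043/2500
s(1y) = (1/(2441/2500) − 1)/(1) = 59/2441 ≈ 2.4170%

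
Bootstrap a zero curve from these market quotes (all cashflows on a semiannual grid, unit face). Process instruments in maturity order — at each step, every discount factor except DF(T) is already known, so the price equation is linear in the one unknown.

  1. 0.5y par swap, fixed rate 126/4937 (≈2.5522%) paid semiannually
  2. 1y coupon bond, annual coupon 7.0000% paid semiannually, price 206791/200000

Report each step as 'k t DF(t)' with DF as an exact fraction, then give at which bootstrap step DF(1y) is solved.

step 1 [0.5y] swap r/2=63/4937: DF=(1 − 63/4937·(0))/(1+63/4937) = 4937/5000 ≈ 0.987400
step 2 [1y] bond c/2=7/200: DF=(206791/200000 − 7/200·(0.987400))/(1+7/200) = 1207/1250 ≈ 0.965600

1 1/2 4937/5000
2 1 1207/1250
DF(1y) is solved at step 2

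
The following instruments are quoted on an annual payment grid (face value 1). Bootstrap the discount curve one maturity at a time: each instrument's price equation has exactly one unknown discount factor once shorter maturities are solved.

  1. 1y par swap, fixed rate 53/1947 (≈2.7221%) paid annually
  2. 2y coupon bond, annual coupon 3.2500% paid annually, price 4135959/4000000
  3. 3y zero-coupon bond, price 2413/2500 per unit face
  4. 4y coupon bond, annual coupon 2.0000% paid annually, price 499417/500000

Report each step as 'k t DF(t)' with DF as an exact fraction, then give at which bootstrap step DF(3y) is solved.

step 1 [1y] swap r/1=53/1947: DF=(1 − 53/1947·(0))/(1+53/1947) = 1947/2000 ≈ 0.973500
step 2 [2y] bond c/1=13/400: DF=(4135959/4000000 − 13/400·(0.973500))/(1+13/400) = 2427/2500 ≈ 0.970800
step 3 [3y] zero: DF = P = 2413/2500 ≈ 0.965200
step 4 [4y] bond c/1=1/50: DF=(499417/500000 − 1/50·(0.973500+0.970800+0.965200))/(1+1/50) = 4611/5000 ≈ 0.922200

1 1 1947/2000
2 2 2427/2500
3 3 2413/2500
4 4 4611/5000
DF(3y) is solved at step 3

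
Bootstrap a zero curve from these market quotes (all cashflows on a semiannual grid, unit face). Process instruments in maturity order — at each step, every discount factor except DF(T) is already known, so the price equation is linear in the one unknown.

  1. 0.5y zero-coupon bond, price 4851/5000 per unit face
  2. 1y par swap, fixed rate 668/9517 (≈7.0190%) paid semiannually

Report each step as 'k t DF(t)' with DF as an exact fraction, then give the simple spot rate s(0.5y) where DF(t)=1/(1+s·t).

1 1/2 4851/5000
2 1 2333/2500
s(0.5y) = (1/(4851/5000) − 1)/(1/2) = 298/4851 ≈ 6.1431%

step 1 [0.5y] zero: DF = P = 4851/5000 ≈ 0.970200
step 2 [1y] swap r/2=334/9517: DF=(1 − 334/9517·(0.970200))/(1+334/9517) = 2333/2500 ≈ 0.933200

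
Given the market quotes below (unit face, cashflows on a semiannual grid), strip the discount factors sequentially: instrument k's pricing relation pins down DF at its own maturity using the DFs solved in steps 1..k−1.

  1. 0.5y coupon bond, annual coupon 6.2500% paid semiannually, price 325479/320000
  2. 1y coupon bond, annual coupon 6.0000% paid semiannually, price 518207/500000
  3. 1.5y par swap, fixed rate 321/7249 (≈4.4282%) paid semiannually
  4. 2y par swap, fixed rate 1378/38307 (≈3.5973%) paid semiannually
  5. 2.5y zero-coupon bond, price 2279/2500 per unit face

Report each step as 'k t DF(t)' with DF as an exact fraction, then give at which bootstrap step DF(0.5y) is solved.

step 1 [0.5y] bond c/2=1/32: DF=(325479/320000 − 1/32·(0))/(1+1/32) = 9863/10000 ≈ 0.986300
step 2 [1y] bond c/2=3/100: DF=(518207/500000 − 3/100·(0.986300))/(1+3/100) = 391/400 ≈ 0.977500
step 3 [1.5y] swap r/2=321/14498: DF=(1 − 321/14498·(0.986300+0.977500))/(1+321/14498) = 4679/5000 ≈ 0.935800
step 4 [2y] swap r/2=689/38307: DF=(1 − 689/38307·(0.986300+0.977500+0.935800))/(1+689/38307) = 9311/10000 ≈ 0.931100
step 5 [2.5y] zero: DF = P = 2279/2500 ≈ 0.911600

1 1/2 9863/10000
2 1 391/400
3 3/2 4679/5000
4 2 9311/10000
5 5/2 2279/2500
DF(0.5y) is solved at step 1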